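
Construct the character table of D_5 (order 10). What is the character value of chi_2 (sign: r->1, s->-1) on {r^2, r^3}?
Conjugacy classes: {e} of size 1, {r^1, r^4} of size 2, {r^2, r^3} of size 2, {s, sr, ..., sr^4} of size 5.
Character table:
  irrep \ class              {e} (size 1)  {r^1, r^4} (size 2)  {r^2, r^3} (size 2)  {s, sr, ..., sr^4} (size 5)
  chi_1 (triv)               1             1                    1                    1                          
  chi_2 (sign: r->1, s->-1)  1             1                    1                    -1                         
  chi_3 (2d, j=1)            2             -1/2 + sqrt(5)/2     -sqrt(5)/2 - 1/2     0                          
  chi_4 (2d, j=2)            2             -sqrt(5)/2 - 1/2     -1/2 + sqrt(5)/2     0                          

Spot check: chi_2 (sign: r->1, s->-1) on {r^2, r^3} = 1.

Why: D_5 has order 2*5 = 10 with 4 conjugacy classes, hence 4 irreducibles. Sum of squared dims 1 + 1 + 4 + 4 = 10 = |G|. Linear characters come from the abelianisation; the 2-dimensional irreps have character r^k -> 2*cos(2*pi*j*k/5), reflections -> 0.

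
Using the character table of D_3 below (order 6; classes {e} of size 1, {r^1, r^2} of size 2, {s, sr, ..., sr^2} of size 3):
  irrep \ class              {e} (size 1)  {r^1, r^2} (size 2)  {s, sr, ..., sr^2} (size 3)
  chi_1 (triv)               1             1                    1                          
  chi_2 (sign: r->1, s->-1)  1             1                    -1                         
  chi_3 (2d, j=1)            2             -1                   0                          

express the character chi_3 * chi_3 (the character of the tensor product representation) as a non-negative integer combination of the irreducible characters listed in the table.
chi_3 tensor chi_3 = chi_1 + chi_2 + chi_3 (all other irreducibles have multiplicity 0).

The character of a tensor product is the pointwise product (chi_3 * chi_3)(C) = chi_3(C) * chi_3(C):
  {e}: (2)*(2), {r^1, r^2}: (-1)*(-1), {s, sr, ..., sr^2}: (0)*(0)
so (chi_3 * chi_3) takes values
  {e} -> 4, {r^1, r^2} -> 1, {s, sr, ..., sr^2} -> 0.
Now take the inner product of this character with each irreducible chi from the table, <chi_3*chi_3, chi> = (1/6) sum_C |C| (chi_3*chi_3)(C) conj(chi(C)):
  <chi_3*chi_3, chi_1> = (1/6)[1*(4)*conj(1) + 2*(1)*conj(1) + 3*(0)*conj(1)]
      = (1/6)[(4) + (2) + (0)] = 6/6 = 1
  <chi_3*chi_3, chi_2> = (1/6)[1*(4)*conj(1) + 2*(1)*conj(1) + 3*(0)*conj(-1)]
      = (1/6)[(4) + (2) + (0)] = 6/6 = 1
  <chi_3*chi_3, chi_3> = (1/6)[1*(4)*conj(2) + 2*(1)*conj(-1) + 3*(0)*conj(0)]
      = (1/6)[(8) + (-2) + (0)] = 6/6 = 1
Hence the multiplicities are chi_1: 1, chi_2: 1, chi_3: 1. Dimension check: dim(chi_3)*dim(chi_3) = 2*2 = 4 and sum (mult * dim) = 1*1 + 1*1 + 1*2 = 4.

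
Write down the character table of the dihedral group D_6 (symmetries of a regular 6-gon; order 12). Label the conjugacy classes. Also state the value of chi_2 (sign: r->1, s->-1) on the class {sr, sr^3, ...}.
Conjugacy classes: {e} of size 1, {r^3} of size 1, {r^1, r^5} of size 2, {r^2, r^4} of size 2, {s, sr^2, ...} of size 3, {sr, sr^3, ...} of size 3.
Character table:
  irrep \ class              {e} (size 1)  {r^3} (size 1)  {r^1, r^5} (size 2)  {r^2, r^4} (size 2)  {s, sr^2, ...} (size 3)  {sr, sr^3, ...} (size 3)
  chi_1 (triv)               1             1               1                    1                    1                        1                       
  chi_2 (sign: r->1, s->-1)  1             1               1                    1                    -1                       -1                      
  chi_3 (r->-1, s->1)        1             -1              -1                   1                    1                        -1                      
  chi_4 (r->-1, s->-1)       1             -1              -1                   1                    -1                       1                       
  chi_5 (2d, j=1)            2             -2              1                    -1                   0                        0                       
  chi_6 (2d, j=2)            2             2               -1                   -1                   0                        0                       

Spot check: chi_2 (sign: r->1, s->-1) on {sr, sr^3, ...} = -1.

Argument: D_6 has order 2*6 = 12 with 6 conjugacy classes, hence 6 irreducibles. Sum of squared dims 1 + 1 + 1 + 1 + 4 + 4 = 12 = |G|. Linear characters come from the abelianisation; the 2-dimensional irreps have character r^k -> 2*cos(2*pi*j*k/6), reflections -> 0.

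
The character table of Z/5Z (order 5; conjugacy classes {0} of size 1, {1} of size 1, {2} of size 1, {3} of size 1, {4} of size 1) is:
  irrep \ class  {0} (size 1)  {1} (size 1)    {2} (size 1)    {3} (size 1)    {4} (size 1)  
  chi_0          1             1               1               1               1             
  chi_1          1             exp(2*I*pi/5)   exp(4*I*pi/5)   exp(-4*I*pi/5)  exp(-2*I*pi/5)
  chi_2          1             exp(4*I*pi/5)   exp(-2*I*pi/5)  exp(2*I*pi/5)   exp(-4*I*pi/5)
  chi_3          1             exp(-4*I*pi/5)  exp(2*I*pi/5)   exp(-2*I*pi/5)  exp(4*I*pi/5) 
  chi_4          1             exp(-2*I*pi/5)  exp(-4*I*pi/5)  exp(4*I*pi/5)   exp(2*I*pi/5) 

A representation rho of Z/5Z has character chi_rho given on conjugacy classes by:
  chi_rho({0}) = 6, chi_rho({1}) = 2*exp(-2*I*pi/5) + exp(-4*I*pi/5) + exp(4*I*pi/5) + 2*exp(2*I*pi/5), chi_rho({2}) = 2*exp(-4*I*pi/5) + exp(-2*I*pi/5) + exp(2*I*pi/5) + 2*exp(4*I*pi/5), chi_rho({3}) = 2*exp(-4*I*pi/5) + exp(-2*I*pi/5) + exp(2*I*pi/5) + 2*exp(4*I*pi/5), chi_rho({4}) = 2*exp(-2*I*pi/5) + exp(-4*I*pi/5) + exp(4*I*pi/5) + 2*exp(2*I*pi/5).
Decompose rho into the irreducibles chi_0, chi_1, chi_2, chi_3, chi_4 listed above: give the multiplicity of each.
Multiplicities: chi_0: 0, chi_1: 2, chi_2: 1, chi_3: 1, chi_4: 2.

Justification: Use <chi_rho, chi> = (1/|G|) sum_C |C| * chi_rho(C) * conj(chi(C)) with |G| = 5 for each irreducible chi in the table:
  <chi_rho, chi_0> = (1/5)[1*(6)*conj(1) + 1*(2*exp(-2*I*pi/5) + exp(-4*I*pi/5) + exp(4*I*pi/5) + 2*exp(2*I*pi/5))*conj(1) + 1*(2*exp(-4*I*pi/5) + exp(-2*I*pi/5) + exp(2*I*pi/5) + 2*exp(4*I*pi/5))*conj(1) + 1*(2*exp(-4*I*pi/5) + exp(-2*I*pi/5) + exp(2*I*pi/5) + 2*exp(4*I*pi/5))*conj(1) + 1*(2*exp(-2*I*pi/5) + exp(-4*I*pi/5) + exp(4*I*pi/5) + 2*exp(2*I*pi/5))*conj(1)]
      = (1/5)[(6) + (2*exp(-2*I*pi/5) + exp(-4*I*pi/5) + exp(4*I*pi/5) + 2*exp(2*I*pi/5)) + (2*exp(-4*I*pi/5) + exp(-2*I*pi/5) + exp(2*I*pi/5) + 2*exp(4*I*pi/5)) + (2*exp(-4*I*pi/5) + exp(-2*I*pi/5) + exp(2*I*pi/5) + 2*exp(4*I*pi/5)) + (2*exp(-2*I*pi/5) + exp(-4*I*pi/5) + exp(4*I*pi/5) + 2*exp(2*I*pi/5))] = 0/5 = 0
  <chi_rho, chi_1> = (1/5)[1*(6)*conj(1) + 1*(2*exp(-2*I*pi/5) + exp(-4*I*pi/5) + exp(4*I*pi/5) + 2*exp(2*I*pi/5))*conj(exp(2*I*pi/5)) + 1*(2*exp(-4*I*pi/5) + exp(-2*I*pi/5) + exp(2*I*pi/5) + 2*exp(4*I*pi/5))*conj(exp(4*I*pi/5)) + 1*(2*exp(-4*I*pi/5) + exp(-2*I*pi/5) + exp(2*I*pi/5) + 2*exp(4*I*pi/5))*conj(exp(-4*I*pi/5)) + 1*(2*exp(-2*I*pi/5) + exp(-4*I*pi/5) + exp(4*I*pi/5) + 2*exp(2*I*pi/5))*conj(exp(-2*I*pi/5))]
      = (1/5)[(6) + (2 + 2*exp(-4*I*pi/5) + exp(4*I*pi/5) + exp(2*I*pi/5)) + (2 + exp(-2*I*pi/5) + exp(4*I*pi/5) + 2*exp(2*I*pi/5)) + (2 + 2*exp(-2*I*pi/5) + exp(-4*I*pi/5) + exp(2*I*pi/5)) + (2 + exp(-2*I*pi/5) + exp(-4*I*pi/5) + 2*exp(4*I*pi/5))] = 10/5 = 2
  <chi_rho, chi_2> = (1/5)[1*(6)*conj(1) + 1*(2*exp(-2*I*pi/5) + exp(-4*I*pi/5) + exp(4*I*pi/5) + 2*exp(2*I*pi/5))*conj(exp(4*I*pi/5)) + 1*(2*exp(-4*I*pi/5) + exp(-2*I*pi/5) + exp(2*I*pi/5) + 2*exp(4*I*pi/5))*conj(exp(-2*I*pi/5)) + 1*(2*exp(-4*I*pi/5) + exp(-2*I*pi/5) + exp(2*I*pi/5) + 2*exp(4*I*pi/5))*conj(exp(2*I*pi/5)) + 1*(2*exp(-2*I*pi/5) + exp(-4*I*pi/5) + exp(4*I*pi/5) + 2*exp(2*I*pi/5))*conj(exp(-4*I*pi/5))]
      = (1/5)[(6) + (1 + 2*exp(-2*I*pi/5) + exp(2*I*pi/5) + 2*exp(4*I*pi/5)) + (1 + 2*exp(-2*I*pi/5) + 2*exp(-4*I*pi/5) + exp(4*I*pi/5)) + (1 + exp(-4*I*pi/5) + 2*exp(4*I*pi/5) + 2*exp(2*I*pi/5)) + (1 + 2*exp(-4*I*pi/5) + exp(-2*I*pi/5) + 2*exp(2*I*pi/5))] = 5/5 = 1
  <chi_rho, chi_3> = (1/5)[1*(6)*conj(1) + 1*(2*exp(-2*I*pi/5) + exp(-4*I*pi/5) + exp(4*I*pi/5) + 2*exp(2*I*pi/5))*conj(exp(-4*I*pi/5)) + 1*(2*exp(-4*I*pi/5) + exp(-2*I*pi/5) + exp(2*I*pi/5) + 2*exp(4*I*pi/5))*conj(exp(2*I*pi/5)) + 1*(2*exp(-4*I*pi/5) + exp(-2*I*pi/5) + exp(2*I*pi/5) + 2*exp(4*I*pi/5))*conj(exp(-2*I*pi/5)) + 1*(2*exp(-2*I*pi/5) + exp(-4*I*pi/5) + exp(4*I*pi/5) + 2*exp(2*I*pi/5))*conj(exp(4*I*pi/5))]
      = (1/5)[(6) + (1 + 2*exp(-4*I*pi/5) + exp(-2*I*pi/5) + 2*exp(2*I*pi/5)) + (1 + exp(-4*I*pi/5) + 2*exp(4*I*pi/5) + 2*exp(2*I*pi/5)) + (1 + 2*exp(-2*I*pi/5) + 2*exp(-4*I*pi/5) + exp(4*I*pi/5)) + (1 + 2*exp(-2*I*pi/5) + exp(2*I*pi/5) + 2*exp(4*I*pi/5))] = 5/5 = 1
  <chi_rho, chi_4> = (1/5)[1*(6)*conj(1) + 1*(2*exp(-2*I*pi/5) + exp(-4*I*pi/5) + exp(4*I*pi/5) + 2*exp(2*I*pi/5))*conj(exp(-2*I*pi/5)) + 1*(2*exp(-4*I*pi/5) + exp(-2*I*pi/5) + exp(2*I*pi/5) + 2*exp(4*I*pi/5))*conj(exp(-4*I*pi/5)) + 1*(2*exp(-4*I*pi/5) + exp(-2*I*pi/5) + exp(2*I*pi/5) + 2*exp(4*I*pi/5))*conj(exp(4*I*pi/5)) + 1*(2*exp(-2*I*pi/5) + exp(-4*I*pi/5) + exp(4*I*pi/5) + 2*exp(2*I*pi/5))*conj(exp(2*I*pi/5))]
      = (1/5)[(6) + (2 + exp(-2*I*pi/5) + exp(-4*I*pi/5) + 2*exp(4*I*pi/5)) + (2 + 2*exp(-2*I*pi/5) + exp(-4*I*pi/5) + exp(2*I*pi/5)) + (2 + exp(-2*I*pi/5) + exp(4*I*pi/5) + 2*exp(2*I*pi/5)) + (2 + 2*exp(-4*I*pi/5) + exp(4*I*pi/5) + exp(2*I*pi/5))] = 10/5 = 2
(Exp terms are combined using exp(i*s)*conj(exp(i*t)) = exp(i*(s-t)), and sums of them are collapsed using the identity that for every m > 1 the m distinct m-th roots of unity sum to 0, e.g. 1 + exp(2*I*pi/3) + exp(-2*I*pi/3) = 0.)
Dimension check: dim(rho) = sum (mult * dim) = 0*1 + 2*1 + 1*1 + 1*1 + 2*1 = 6 = chi_rho(e) = 6.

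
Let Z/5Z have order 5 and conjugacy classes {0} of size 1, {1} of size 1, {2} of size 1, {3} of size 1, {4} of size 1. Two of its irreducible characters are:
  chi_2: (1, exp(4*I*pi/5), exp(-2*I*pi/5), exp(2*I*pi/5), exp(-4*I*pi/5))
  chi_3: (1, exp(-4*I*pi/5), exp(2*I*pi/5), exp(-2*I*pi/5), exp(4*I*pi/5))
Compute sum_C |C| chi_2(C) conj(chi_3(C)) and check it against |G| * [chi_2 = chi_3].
Sum = 0; so <chi_2, chi_3> = 0 (distinct irreducibles are orthogonal).

Compute term by term over conjugacy classes (|C| * chi_2(C) * conj(chi_3(C))):
  1*(1)*conj(1) + 1*(exp(4*I*pi/5))*conj(exp(-4*I*pi/5)) + 1*(exp(-2*I*pi/5))*conj(exp(2*I*pi/5)) + 1*(exp(2*I*pi/5))*conj(exp(-2*I*pi/5)) + 1*(exp(-4*I*pi/5))*conj(exp(4*I*pi/5))
  = (1) + (exp(-2*I*pi/5)) + (exp(-4*I*pi/5)) + (exp(4*I*pi/5)) + (exp(2*I*pi/5))
  = 0.
(Exp terms are combined using exp(i*s)*conj(exp(i*t)) = exp(i*(s-t)), and sums of them are collapsed using the identity that for every m > 1 the m distinct m-th roots of unity sum to 0, e.g. 1 + exp(2*I*pi/3) + exp(-2*I*pi/3) = 0.)
Dividing by |G| = 5 gives 0/5 = 0, matching the row-orthogonality relation <chi_2, chi_3> = [chi_2 = chi_3].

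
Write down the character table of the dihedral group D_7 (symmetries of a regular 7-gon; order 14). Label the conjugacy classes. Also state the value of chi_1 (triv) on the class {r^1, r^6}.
Conjugacy classes: {e} of size 1, {r^1, r^6} of size 2, {r^2, r^5} of size 2, {r^3, r^4} of size 2, {s, sr, ..., sr^6} of size 7.
Character table:
  irrep \ class              {e} (size 1)  {r^1, r^6} (size 2)  {r^2, r^5} (size 2)  {r^3, r^4} (size 2)  {s, sr, ..., sr^6} (size 7)
  chi_1 (triv)               1             1                    1                    1                    1                          
  chi_2 (sign: r->1, s->-1)  1             1                    1                    1                    -1                         
  chi_3 (2d, j=1)            2             2*cos(2*pi/7)        -2*cos(3*pi/7)       -2*cos(pi/7)         0                          
  chi_4 (2d, j=2)            2             -2*cos(3*pi/7)       -2*cos(pi/7)         2*cos(2*pi/7)        0                          
  chi_5 (2d, j=3)            2             -2*cos(pi/7)         2*cos(2*pi/7)        -2*cos(3*pi/7)       0                          

Spot check: chi_1 (triv) on {r^1, r^6} = 1.

Proof sketch: D_7 has order 2*7 = 14 with 5 conjugacy classes, hence 5 irreducibles. Sum of squared dims 1 + 1 + 4 + 4 + 4 = 14 = |G|. Linear characters come from the abelianisation; the 2-dimensional irreps have character r^k -> 2*cos(2*pi*j*k/7), reflections -> 0.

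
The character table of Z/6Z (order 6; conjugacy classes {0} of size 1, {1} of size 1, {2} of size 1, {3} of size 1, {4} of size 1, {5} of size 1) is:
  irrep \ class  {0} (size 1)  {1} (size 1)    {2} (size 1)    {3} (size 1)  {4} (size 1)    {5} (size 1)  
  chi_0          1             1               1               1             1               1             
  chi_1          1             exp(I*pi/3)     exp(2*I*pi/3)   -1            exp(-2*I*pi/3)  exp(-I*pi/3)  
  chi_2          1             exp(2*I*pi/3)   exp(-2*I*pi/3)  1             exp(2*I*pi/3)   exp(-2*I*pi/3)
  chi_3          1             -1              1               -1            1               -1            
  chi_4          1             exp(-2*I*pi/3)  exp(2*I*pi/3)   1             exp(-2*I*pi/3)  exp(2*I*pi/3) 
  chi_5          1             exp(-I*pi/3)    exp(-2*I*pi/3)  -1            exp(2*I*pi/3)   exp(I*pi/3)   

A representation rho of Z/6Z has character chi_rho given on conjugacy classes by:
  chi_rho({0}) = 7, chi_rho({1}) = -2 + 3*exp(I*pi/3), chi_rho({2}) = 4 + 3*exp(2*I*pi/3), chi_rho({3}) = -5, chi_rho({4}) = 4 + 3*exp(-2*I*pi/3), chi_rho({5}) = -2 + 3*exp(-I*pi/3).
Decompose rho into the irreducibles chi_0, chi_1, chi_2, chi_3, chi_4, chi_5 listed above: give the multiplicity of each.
Multiplicities: chi_0: 1, chi_1: 3, chi_2: 0, chi_3: 3, chi_4: 0, chi_5: 0.

Derivation: Use <chi_rho, chi> = (1/|G|) sum_C |C| * chi_rho(C) * conj(chi(C)) with |G| = 6 for each irreducible chi in the table:
  <chi_rho, chi_0> = (1/6)[1*(7)*conj(1) + 1*(-2 + 3*exp(I*pi/3))*conj(1) + 1*(4 + 3*exp(2*I*pi/3))*conj(1) + 1*(-5)*conj(1) + 1*(4 + 3*exp(-2*I*pi/3))*conj(1) + 1*(-2 + 3*exp(-I*pi/3))*conj(1)]
      = (1/6)[(7) + (-2 + 3*exp(I*pi/3)) + (4 + 3*exp(2*I*pi/3)) + (-5) + (4 + 3*exp(-2*I*pi/3)) + (-2 + 3*exp(-I*pi/3))] = 6/6 = 1
  <chi_rho, chi_1> = (1/6)[1*(7)*conj(1) + 1*(-2 + 3*exp(I*pi/3))*conj(exp(I*pi/3)) + 1*(4 + 3*exp(2*I*pi/3))*conj(exp(2*I*pi/3)) + 1*(-5)*conj(-1) + 1*(4 + 3*exp(-2*I*pi/3))*conj(exp(-2*I*pi/3)) + 1*(-2 + 3*exp(-I*pi/3))*conj(exp(-I*pi/3))]
      = (1/6)[(7) + (3 - 2*exp(-I*pi/3)) + (3 + 4*exp(-2*I*pi/3)) + (5) + (3 + 4*exp(2*I*pi/3)) + (3 - 2*exp(I*pi/3))] = 18/6 = 3
  <chi_rho, chi_2> = (1/6)[1*(7)*conj(1) + 1*(-2 + 3*exp(I*pi/3))*conj(exp(2*I*pi/3)) + 1*(4 + 3*exp(2*I*pi/3))*conj(exp(-2*I*pi/3)) + 1*(-5)*conj(1) + 1*(4 + 3*exp(-2*I*pi/3))*conj(exp(2*I*pi/3)) + 1*(-2 + 3*exp(-I*pi/3))*conj(exp(-2*I*pi/3))]
      = (1/6)[(7) + (3*exp(-I*pi/3) - 2*exp(-2*I*pi/3)) + (3*exp(-2*I*pi/3) + 4*exp(2*I*pi/3)) + (-5) + (4*exp(-2*I*pi/3) + 3*exp(2*I*pi/3)) + (-2*exp(2*I*pi/3) + 3*exp(I*pi/3))] = 0/6 = 0
  <chi_rho, chi_3> = (1/6)[1*(7)*conj(1) + 1*(-2 + 3*exp(I*pi/3))*conj(-1) + 1*(4 + 3*exp(2*I*pi/3))*conj(1) + 1*(-5)*conj(-1) + 1*(4 + 3*exp(-2*I*pi/3))*conj(1) + 1*(-2 + 3*exp(-I*pi/3))*conj(-1)]
      = (1/6)[(7) + (2 - 3*exp(I*pi/3)) + (4 + 3*exp(2*I*pi/3)) + (5) + (4 + 3*exp(-2*I*pi/3)) + (2 - 3*exp(-I*pi/3))] = 18/6 = 3
  <chi_rho, chi_4> = (1/6)[1*(7)*conj(1) + 1*(-2 + 3*exp(I*pi/3))*conj(exp(-2*I*pi/3)) + 1*(4 + 3*exp(2*I*pi/3))*conj(exp(2*I*pi/3)) + 1*(-5)*conj(1) + 1*(4 + 3*exp(-2*I*pi/3))*conj(exp(-2*I*pi/3)) + 1*(-2 + 3*exp(-I*pi/3))*conj(exp(2*I*pi/3))]
      = (1/6)[(7) + (-3 - 2*exp(2*I*pi/3)) + (3 + 4*exp(-2*I*pi/3)) + (-5) + (3 + 4*exp(2*I*pi/3)) + (-3 - 2*exp(-2*I*pi/3))] = 0/6 = 0
  <chi_rho, chi_5> = (1/6)[1*(7)*conj(1) + 1*(-2 + 3*exp(I*pi/3))*conj(exp(-I*pi/3)) + 1*(4 + 3*exp(2*I*pi/3))*conj(exp(-2*I*pi/3)) + 1*(-5)*conj(-1) + 1*(4 + 3*exp(-2*I*pi/3))*conj(exp(2*I*pi/3)) + 1*(-2 + 3*exp(-I*pi/3))*conj(exp(I*pi/3))]
      = (1/6)[(7) + (-2*exp(I*pi/3) + 3*exp(2*I*pi/3)) + (3*exp(-2*I*pi/3) + 4*exp(2*I*pi/3)) + (5) + (4*exp(-2*I*pi/3) + 3*exp(2*I*pi/3)) + (3*exp(-2*I*pi/3) - 2*exp(-I*pi/3))] = 0/6 = 0
(Exp terms are combined using exp(i*s)*conj(exp(i*t)) = exp(i*(s-t)), and sums of them are collapsed using the identity that for every m > 1 the m distinct m-th roots of unity sum to 0, e.g. 1 + exp(2*I*pi/3) + exp(-2*I*pi/3) = 0.)
Dimension check: dim(rho) = sum (mult * dim) = 1*1 + 3*1 + 0*1 + 3*1 + 0*1 + 0*1 = 7 = chi_rho(e) = 7.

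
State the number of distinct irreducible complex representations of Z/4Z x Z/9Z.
36

Reasoning: The number of irreducible complex representations of a finite group equals its number of conjugacy classes. Z/4Z x Z/9Z is abelian of order 36, so every element is its own conjugacy class: 36 classes, so Z/4Z x Z/9Z (order 36) has exactly 36 irreducible complex representations.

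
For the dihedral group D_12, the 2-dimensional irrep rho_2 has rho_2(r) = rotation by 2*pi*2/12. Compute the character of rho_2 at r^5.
chi_{rho_2}(r^5) = 2*cos(2*pi*2*5/12) = 1

Details: rho_2(r^5) is rotation by angle 2*pi*2*5/12, whose trace is 2*cos(2*pi*2*5/12) = 1.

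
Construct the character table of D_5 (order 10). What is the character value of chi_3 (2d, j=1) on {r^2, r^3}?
Conjugacy classes: {e} of size 1, {r^1, r^4} of size 2, {r^2, r^3} of size 2, {s, sr, ..., sr^4} of size 5.
Character table:
  irrep \ class              {e} (size 1)  {r^1, r^4} (size 2)  {r^2, r^3} (size 2)  {s, sr, ..., sr^4} (size 5)
  chi_1 (triv)               1             1                    1                    1                          
  chi_2 (sign: r->1, s->-1)  1             1                    1                    -1                         
  chi_3 (2d, j=1)            2             -1/2 + sqrt(5)/2     -sqrt(5)/2 - 1/2     0                          
  chi_4 (2d, j=2)            2             -sqrt(5)/2 - 1/2     -1/2 + sqrt(5)/2     0                          

Spot check: chi_3 (2d, j=1) on {r^2, r^3} = -sqrt(5)/2 - 1/2.

Details: D_5 has order 2*5 = 10 with 4 conjugacy classes, hence 4 irreducibles. Sum of squared dims 1 + 1 + 4 + 4 = 10 = |G|. Linear characters come from the abelianisation; the 2-dimensional irreps have character r^k -> 2*cos(2*pi*j*k/5), reflections -> 0.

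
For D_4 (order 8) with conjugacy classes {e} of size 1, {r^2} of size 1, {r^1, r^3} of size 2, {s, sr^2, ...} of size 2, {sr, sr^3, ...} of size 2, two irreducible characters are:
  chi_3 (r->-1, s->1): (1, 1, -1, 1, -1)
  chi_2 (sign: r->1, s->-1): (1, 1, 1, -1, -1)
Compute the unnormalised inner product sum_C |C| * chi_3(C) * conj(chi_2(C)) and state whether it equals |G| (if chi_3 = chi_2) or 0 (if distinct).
Sum = 0; so <chi_3, chi_2> = 0 (distinct irreducibles are orthogonal).

Why: Compute term by term over conjugacy classes (|C| * chi_3(C) * conj(chi_2(C))):
  1*(1)*conj(1) + 1*(1)*conj(1) + 2*(-1)*conj(1) + 2*(1)*conj(-1) + 2*(-1)*conj(-1)
  = (1) + (1) + (-2) + (-2) + (2)
  = 0.
Dividing by |G| = 8 gives 0/8 = 0, matching the row-orthogonality relation <chi_3, chi_2> = [chi_3 = chi_2].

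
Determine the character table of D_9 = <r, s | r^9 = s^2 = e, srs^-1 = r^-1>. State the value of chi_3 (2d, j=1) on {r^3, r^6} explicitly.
Conjugacy classes: {e} of size 1, {r^1, r^8} of size 2, {r^2, r^7} of size 2, {r^3, r^6} of size 2, {r^4, r^5} of size 2, {s, sr, ..., sr^8} of size 9.
Character table:
  irrep \ class              {e} (size 1)  {r^1, r^8} (size 2)  {r^2, r^7} (size 2)  {r^3, r^6} (size 2)  {r^4, r^5} (size 2)  {s, sr, ..., sr^8} (size 9)
  chi_1 (triv)               1             1                    1                    1                    1                    1                          
  chi_2 (sign: r->1, s->-1)  1             1                    1                    1                    1                    -1                         
  chi_3 (2d, j=1)            2             2*cos(2*pi/9)        2*cos(4*pi/9)        -1                   -2*cos(pi/9)         0                          
  chi_4 (2d, j=2)            2             2*cos(4*pi/9)        -2*cos(pi/9)         -1                   2*cos(2*pi/9)        0                          
  chi_5 (2d, j=3)            2             -1                   -1                   2                    -1                   0                          
  chi_6 (2d, j=4)            2             -2*cos(pi/9)         2*cos(2*pi/9)        -1                   2*cos(4*pi/9)        0                          

Spot check: chi_3 (2d, j=1) on {r^3, r^6} = -1.

Details: D_9 has order 2*9 = 18 with 6 conjugacy classes, hence 6 irreducibles. Sum of squared dims 1 + 1 + 4 + 4 + 4 + 4 = 18 = |G|. Linear characters come from the abelianisation; the 2-dimensional irreps have character r^k -> 2*cos(2*pi*j*k/9), reflections -> 0.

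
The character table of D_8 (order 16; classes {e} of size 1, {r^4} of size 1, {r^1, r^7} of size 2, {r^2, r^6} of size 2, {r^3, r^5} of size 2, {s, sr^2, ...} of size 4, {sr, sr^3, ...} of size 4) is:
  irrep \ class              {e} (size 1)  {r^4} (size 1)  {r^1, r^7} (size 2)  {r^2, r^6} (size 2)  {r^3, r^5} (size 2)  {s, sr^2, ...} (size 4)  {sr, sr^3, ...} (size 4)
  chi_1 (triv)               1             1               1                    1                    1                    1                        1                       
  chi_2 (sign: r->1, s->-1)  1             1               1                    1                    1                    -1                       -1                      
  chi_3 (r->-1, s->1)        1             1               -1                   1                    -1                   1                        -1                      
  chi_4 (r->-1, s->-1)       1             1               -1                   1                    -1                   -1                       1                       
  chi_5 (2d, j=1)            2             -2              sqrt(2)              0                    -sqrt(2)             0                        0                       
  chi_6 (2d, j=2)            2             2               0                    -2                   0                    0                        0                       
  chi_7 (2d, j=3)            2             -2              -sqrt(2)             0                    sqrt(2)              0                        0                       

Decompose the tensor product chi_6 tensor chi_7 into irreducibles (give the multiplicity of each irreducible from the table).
chi_6 tensor chi_7 = chi_5 + chi_7 (all other irreducibles have multiplicity 0).

Proof sketch: The character of a tensor product is the pointwise product (chi_6 * chi_7)(C) = chi_6(C) * chi_7(C):
  {e}: (2)*(2), {r^4}: (2)*(-2), {r^1, r^7}: (0)*(-sqrt(2)), {r^2, r^6}: (-2)*(0), {r^3, r^5}: (0)*(sqrt(2)), {s, sr^2, ...}: (0)*(0), {sr, sr^3, ...}: (0)*(0)
so (chi_6 * chi_7) takes values
  {e} -> 4, {r^4} -> -4, {r^1, r^7} -> 0, {r^2, r^6} -> 0, {r^3, r^5} -> 0, {s, sr^2, ...} -> 0, {sr, sr^3, ...} -> 0.
Now take the inner product of this character with each irreducible chi from the table, <chi_6*chi_7, chi> = (1/16) sum_C |C| (chi_6*chi_7)(C) conj(chi(C)):
  <chi_6*chi_7, chi_1> = (1/16)[1*(4)*conj(1) + 1*(-4)*conj(1) + 2*(0)*conj(1) + 2*(0)*conj(1) + 2*(0)*conj(1) + 4*(0)*conj(1) + 4*(0)*conj(1)]
      = (1/16)[(4) + (-4) + (0) + (0) + (0) + (0) + (0)] = 0/16 = 0
  <chi_6*chi_7, chi_2> = (1/16)[1*(4)*conj(1) + 1*(-4)*conj(1) + 2*(0)*conj(1) + 2*(0)*conj(1) + 2*(0)*conj(1) + 4*(0)*conj(-1) + 4*(0)*conj(-1)]
      = (1/16)[(4) + (-4) + (0) + (0) + (0) + (0) + (0)] = 0/16 = 0
  <chi_6*chi_7, chi_3> = (1/16)[1*(4)*conj(1) + 1*(-4)*conj(1) + 2*(0)*conj(-1) + 2*(0)*conj(1) + 2*(0)*conj(-1) + 4*(0)*conj(1) + 4*(0)*conj(-1)]
      = (1/16)[(4) + (-4) + (0) + (0) + (0) + (0) + (0)] = 0/16 = 0
  <chi_6*chi_7, chi_4> = (1/16)[1*(4)*conj(1) + 1*(-4)*conj(1) + 2*(0)*conj(-1) + 2*(0)*conj(1) + 2*(0)*conj(-1) + 4*(0)*conj(-1) + 4*(0)*conj(1)]
      = (1/16)[(4) + (-4) + (0) + (0) + (0) + (0) + (0)] = 0/16 = 0
  <chi_6*chi_7, chi_5> = (1/16)[1*(4)*conj(2) + 1*(-4)*conj(-2) + 2*(0)*conj(sqrt(2)) + 2*(0)*conj(0) + 2*(0)*conj(-sqrt(2)) + 4*(0)*conj(0) + 4*(0)*conj(0)]
      = (1/16)[(8) + (8) + (0) + (0) + (0) + (0) + (0)] = 16/16 = 1
  <chi_6*chi_7, chi_6> = (1/16)[1*(4)*conj(2) + 1*(-4)*conj(2) + 2*(0)*conj(0) + 2*(0)*conj(-2) + 2*(0)*conj(0) + 4*(0)*conj(0) + 4*(0)*conj(0)]
      = (1/16)[(8) + (-8) + (0) + (0) + (0) + (0) + (0)] = 0/16 = 0
  <chi_6*chi_7, chi_7> = (1/16)[1*(4)*conj(2) + 1*(-4)*conj(-2) + 2*(0)*conj(-sqrt(2)) + 2*(0)*conj(0) + 2*(0)*conj(sqrt(2)) + 4*(0)*conj(0) + 4*(0)*conj(0)]
      = (1/16)[(8) + (8) + (0) + (0) + (0) + (0) + (0)] = 16/16 = 1
Hence the multiplicities are chi_5: 1, chi_7: 1. Dimension check: dim(chi_6)*dim(chi_7) = 2*2 = 4 and sum (mult * dim) = 1*2 + 1*2 = 4.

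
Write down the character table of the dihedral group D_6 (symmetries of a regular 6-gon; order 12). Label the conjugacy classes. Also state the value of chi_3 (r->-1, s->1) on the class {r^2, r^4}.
Conjugacy classes: {e} of size 1, {r^3} of size 1, {r^1, r^5} of size 2, {r^2, r^4} of size 2, {s, sr^2, ...} of size 3, {sr, sr^3, ...} of size 3.
Character table:
  irrep \ class              {e} (size 1)  {r^3} (size 1)  {r^1, r^5} (size 2)  {r^2, r^4} (size 2)  {s, sr^2, ...} (size 3)  {sr, sr^3, ...} (size 3)
  chi_1 (triv)               1             1               1                    1                    1                        1                       
  chi_2 (sign: r->1, s->-1)  1             1               1                    1                    -1                       -1                      
  chi_3 (r->-1, s->1)        1             -1              -1                   1                    1                        -1                      
  chi_4 (r->-1, s->-1)       1             -1              -1                   1                    -1                       1                       
  chi_5 (2d, j=1)            2             -2              1                    -1                   0                        0                       
  chi_6 (2d, j=2)            2             2               -1                   -1                   0                        0                       

Spot check: chi_3 (r->-1, s->1) on {r^2, r^4} = 1.

Details: D_6 has order 2*6 = 12 with 6 conjugacy classes, hence 6 irreducibles. Sum of squared dims 1 + 1 + 1 + 1 + 4 + 4 = 12 = |G|. Linear characters come from the abelianisation; the 2-dimensional irreps have character r^k -> 2*cos(2*pi*j*k/6), reflections -> 0.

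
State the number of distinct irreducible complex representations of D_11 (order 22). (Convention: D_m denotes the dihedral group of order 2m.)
7

Derivation: The number of irreducible complex representations of a finite group equals its number of conjugacy classes. D_11 has 7 conjugacy classes ((n+3)/2 for n odd), so D_11 (order 22) has exactly 7 irreducible complex representations.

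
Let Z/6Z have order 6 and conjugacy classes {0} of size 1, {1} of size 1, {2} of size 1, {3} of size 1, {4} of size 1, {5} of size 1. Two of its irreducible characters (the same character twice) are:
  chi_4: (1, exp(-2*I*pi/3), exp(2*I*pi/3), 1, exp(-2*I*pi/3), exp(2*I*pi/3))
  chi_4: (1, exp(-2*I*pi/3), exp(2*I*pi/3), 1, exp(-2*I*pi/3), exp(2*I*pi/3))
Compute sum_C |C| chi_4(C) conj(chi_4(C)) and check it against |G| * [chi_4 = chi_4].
Sum = 6 = |G| = 6; so <chi_4, chi_4> = 1 (norm-1 confirms irreducibility).

Reasoning: Compute term by term over conjugacy classes (|C| * chi_4(C) * conj(chi_4(C))):
  1*(1)*conj(1) + 1*(exp(-2*I*pi/3))*conj(exp(-2*I*pi/3)) + 1*(exp(2*I*pi/3))*conj(exp(2*I*pi/3)) + 1*(1)*conj(1) + 1*(exp(-2*I*pi/3))*conj(exp(-2*I*pi/3)) + 1*(exp(2*I*pi/3))*conj(exp(2*I*pi/3))
  = (1) + (1) + (1) + (1) + (1) + (1)
  = 6.
(Exp terms are combined using exp(i*s)*conj(exp(i*t)) = exp(i*(s-t)), and sums of them are collapsed using the identity that for every m > 1 the m distinct m-th roots of unity sum to 0, e.g. 1 + exp(2*I*pi/3) + exp(-2*I*pi/3) = 0.)
Dividing by |G| = 6 gives 6/6 = 1, matching the row-orthogonality relation <chi_4, chi_4> = [chi_4 = chi_4].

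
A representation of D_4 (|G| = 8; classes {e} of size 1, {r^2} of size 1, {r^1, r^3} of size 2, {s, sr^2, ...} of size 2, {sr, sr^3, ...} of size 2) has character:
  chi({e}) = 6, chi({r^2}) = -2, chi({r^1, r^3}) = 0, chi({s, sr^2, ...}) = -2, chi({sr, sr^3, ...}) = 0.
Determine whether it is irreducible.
Not irreducible (reducible): <chi, chi> = 6 > 1.

<chi, chi> = (1/|G|) sum_C |C| * |chi(C)|^2 = (1/8)[1*|6|^2 + 1*|-2|^2 + 2*|0|^2 + 2*|-2|^2 + 2*|0|^2]
  = (1/8)[(36) + (4) + (0) + (8) + (0)] = 48/8 = 6.
A character is irreducible iff <chi, chi> = 1, so this representation is reducible.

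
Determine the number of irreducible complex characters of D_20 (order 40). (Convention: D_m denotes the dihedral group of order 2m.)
13

Solution. The number of irreducible complex representations of a finite group equals its number of conjugacy classes. D_20 has 13 conjugacy classes (n/2 + 3 for n even), so D_20 (order 40) has exactly 13 irreducible complex representations.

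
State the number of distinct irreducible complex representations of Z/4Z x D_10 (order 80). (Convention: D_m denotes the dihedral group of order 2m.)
32

Proof sketch: The number of irreducible complex representations of a finite group equals its number of conjugacy classes. For a direct product, #classes(G x H) = #classes(G) * #classes(H). Z/4Z has 4 classes (abelian), D_10 has 8 classes, so 4 * 8 = 32, so Z/4Z x D_10 (order 80) has exactly 32 irreducible complex representations.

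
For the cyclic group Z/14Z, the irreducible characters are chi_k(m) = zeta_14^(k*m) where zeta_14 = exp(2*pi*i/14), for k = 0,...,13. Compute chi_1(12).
chi_1(12) = zeta_14^12 = exp(-2*I*pi/7)

Argument: chi_1(12) = zeta_14^(1*12) = zeta_14^12. Since zeta_14^14 = 1, this equals zeta_14^12 = exp(2*pi*i*12/14) = exp(-2*I*pi/7).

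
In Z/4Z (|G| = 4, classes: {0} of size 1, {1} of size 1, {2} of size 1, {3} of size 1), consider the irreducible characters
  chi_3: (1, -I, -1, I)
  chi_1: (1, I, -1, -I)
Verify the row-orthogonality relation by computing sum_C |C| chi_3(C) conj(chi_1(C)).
Sum = 0; so <chi_3, chi_1> = 0 (distinct irreducibles are orthogonal).

Reasoning: Compute term by term over conjugacy classes (|C| * chi_3(C) * conj(chi_1(C))):
  1*(1)*conj(1) + 1*(-I)*conj(I) + 1*(-1)*conj(-1) + 1*(I)*conj(-I)
  = (1) + (-1) + (1) + (-1)
  = 0.
(Exp terms are combined using exp(i*s)*conj(exp(i*t)) = exp(i*(s-t)), and sums of them are collapsed using the identity that for every m > 1 the m distinct m-th roots of unity sum to 0, e.g. 1 + exp(2*I*pi/3) + exp(-2*I*pi/3) = 0.)
Dividing by |G| = 4 gives 0/4 = 0, matching the row-orthogonality relation <chi_3, chi_1> = [chi_3 = chi_1].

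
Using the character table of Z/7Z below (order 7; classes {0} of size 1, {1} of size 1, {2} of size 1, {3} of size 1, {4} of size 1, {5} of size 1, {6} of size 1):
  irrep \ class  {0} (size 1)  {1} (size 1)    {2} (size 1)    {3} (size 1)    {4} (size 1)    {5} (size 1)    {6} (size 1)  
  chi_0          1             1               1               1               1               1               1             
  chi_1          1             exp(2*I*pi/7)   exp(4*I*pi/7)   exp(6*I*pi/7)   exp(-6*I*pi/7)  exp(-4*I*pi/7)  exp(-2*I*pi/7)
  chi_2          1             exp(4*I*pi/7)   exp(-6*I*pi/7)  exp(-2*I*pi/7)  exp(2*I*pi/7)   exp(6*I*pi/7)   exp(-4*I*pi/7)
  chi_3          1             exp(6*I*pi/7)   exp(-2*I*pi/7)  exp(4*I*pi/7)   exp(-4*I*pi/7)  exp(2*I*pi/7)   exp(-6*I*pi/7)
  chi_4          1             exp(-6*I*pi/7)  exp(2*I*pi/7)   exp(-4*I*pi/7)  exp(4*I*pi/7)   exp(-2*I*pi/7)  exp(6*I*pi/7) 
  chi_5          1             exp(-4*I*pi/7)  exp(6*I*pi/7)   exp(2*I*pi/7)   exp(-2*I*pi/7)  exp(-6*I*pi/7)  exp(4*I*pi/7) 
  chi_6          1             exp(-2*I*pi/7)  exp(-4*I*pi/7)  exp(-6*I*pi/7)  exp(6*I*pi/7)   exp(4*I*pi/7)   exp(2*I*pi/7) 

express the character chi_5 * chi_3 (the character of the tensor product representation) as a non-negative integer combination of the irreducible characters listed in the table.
chi_5 tensor chi_3 = chi_1 (all other irreducibles have multiplicity 0).

Explanation: The character of a tensor product is the pointwise product (chi_5 * chi_3)(C) = chi_5(C) * chi_3(C):
  {0}: (1)*(1), {1}: (exp(-4*I*pi/7))*(exp(6*I*pi/7)), {2}: (exp(6*I*pi/7))*(exp(-2*I*pi/7)), {3}: (exp(2*I*pi/7))*(exp(4*I*pi/7)), {4}: (exp(-2*I*pi/7))*(exp(-4*I*pi/7)), {5}: (exp(-6*I*pi/7))*(exp(2*I*pi/7)), {6}: (exp(4*I*pi/7))*(exp(-6*I*pi/7))
so (chi_5 * chi_3) takes values
  {0} -> 1, {1} -> exp(2*I*pi/7), {2} -> exp(4*I*pi/7), {3} -> exp(6*I*pi/7), {4} -> exp(-6*I*pi/7), {5} -> exp(-4*I*pi/7), {6} -> exp(-2*I*pi/7).
Now take the inner product of this character with each irreducible chi from the table, <chi_5*chi_3, chi> = (1/7) sum_C |C| (chi_5*chi_3)(C) conj(chi(C)):
  <chi_5*chi_3, chi_0> = (1/7)[1*(1)*conj(1) + 1*(exp(2*I*pi/7))*conj(1) + 1*(exp(4*I*pi/7))*conj(1) + 1*(exp(6*I*pi/7))*conj(1) + 1*(exp(-6*I*pi/7))*conj(1) + 1*(exp(-4*I*pi/7))*conj(1) + 1*(exp(-2*I*pi/7))*conj(1)]
      = (1/7)[(1) + (exp(2*I*pi/7)) + (exp(4*I*pi/7)) + (exp(6*I*pi/7)) + (exp(-6*I*pi/7)) + (exp(-4*I*pi/7)) + (exp(-2*I*pi/7))] = 0/7 = 0
  <chi_5*chi_3, chi_1> = (1/7)[1*(1)*conj(1) + 1*(exp(2*I*pi/7))*conj(exp(2*I*pi/7)) + 1*(exp(4*I*pi/7))*conj(exp(4*I*pi/7)) + 1*(exp(6*I*pi/7))*conj(exp(6*I*pi/7)) + 1*(exp(-6*I*pi/7))*conj(exp(-6*I*pi/7)) + 1*(exp(-4*I*pi/7))*conj(exp(-4*I*pi/7)) + 1*(exp(-2*I*pi/7))*conj(exp(-2*I*pi/7))]
      = (1/7)[(1) + (1) + (1) + (1) + (1) + (1) + (1)] = 7/7 = 1
  <chi_5*chi_3, chi_2> = (1/7)[1*(1)*conj(1) + 1*(exp(2*I*pi/7))*conj(exp(4*I*pi/7)) + 1*(exp(4*I*pi/7))*conj(exp(-6*I*pi/7)) + 1*(exp(6*I*pi/7))*conj(exp(-2*I*pi/7)) + 1*(exp(-6*I*pi/7))*conj(exp(2*I*pi/7)) + 1*(exp(-4*I*pi/7))*conj(exp(6*I*pi/7)) + 1*(exp(-2*I*pi/7))*conj(exp(-4*I*pi/7))]
      = (1/7)[(1) + (exp(-2*I*pi/7)) + (exp(-4*I*pi/7)) + (exp(-6*I*pi/7)) + (exp(6*I*pi/7)) + (exp(4*I*pi/7)) + (exp(2*I*pi/7))] = 0/7 = 0
  <chi_5*chi_3, chi_3> = (1/7)[1*(1)*conj(1) + 1*(exp(2*I*pi/7))*conj(exp(6*I*pi/7)) + 1*(exp(4*I*pi/7))*conj(exp(-2*I*pi/7)) + 1*(exp(6*I*pi/7))*conj(exp(4*I*pi/7)) + 1*(exp(-6*I*pi/7))*conj(exp(-4*I*pi/7)) + 1*(exp(-4*I*pi/7))*conj(exp(2*I*pi/7)) + 1*(exp(-2*I*pi/7))*conj(exp(-6*I*pi/7))]
      = (1/7)[(1) + (exp(-4*I*pi/7)) + (exp(6*I*pi/7)) + (exp(2*I*pi/7)) + (exp(-2*I*pi/7)) + (exp(-6*I*pi/7)) + (exp(4*I*pi/7))] = 0/7 = 0
  <chi_5*chi_3, chi_4> = (1/7)[1*(1)*conj(1) + 1*(exp(2*I*pi/7))*conj(exp(-6*I*pi/7)) + 1*(exp(4*I*pi/7))*conj(exp(2*I*pi/7)) + 1*(exp(6*I*pi/7))*conj(exp(-4*I*pi/7)) + 1*(exp(-6*I*pi/7))*conj(exp(4*I*pi/7)) + 1*(exp(-4*I*pi/7))*conj(exp(-2*I*pi/7)) + 1*(exp(-2*I*pi/7))*conj(exp(6*I*pi/7))]
      = (1/7)[(1) + (exp(-6*I*pi/7)) + (exp(2*I*pi/7)) + (exp(-4*I*pi/7)) + (exp(4*I*pi/7)) + (exp(-2*I*pi/7)) + (exp(6*I*pi/7))] = 0/7 = 0
  <chi_5*chi_3, chi_5> = (1/7)[1*(1)*conj(1) + 1*(exp(2*I*pi/7))*conj(exp(-4*I*pi/7)) + 1*(exp(4*I*pi/7))*conj(exp(6*I*pi/7)) + 1*(exp(6*I*pi/7))*conj(exp(2*I*pi/7)) + 1*(exp(-6*I*pi/7))*conj(exp(-2*I*pi/7)) + 1*(exp(-4*I*pi/7))*conj(exp(-6*I*pi/7)) + 1*(exp(-2*I*pi/7))*conj(exp(4*I*pi/7))]
      = (1/7)[(1) + (exp(6*I*pi/7)) + (exp(-2*I*pi/7)) + (exp(4*I*pi/7)) + (exp(-4*I*pi/7)) + (exp(2*I*pi/7)) + (exp(-6*I*pi/7))] = 0/7 = 0
  <chi_5*chi_3, chi_6> = (1/7)[1*(1)*conj(1) + 1*(exp(2*I*pi/7))*conj(exp(-2*I*pi/7)) + 1*(exp(4*I*pi/7))*conj(exp(-4*I*pi/7)) + 1*(exp(6*I*pi/7))*conj(exp(-6*I*pi/7)) + 1*(exp(-6*I*pi/7))*conj(exp(6*I*pi/7)) + 1*(exp(-4*I*pi/7))*conj(exp(4*I*pi/7)) + 1*(exp(-2*I*pi/7))*conj(exp(2*I*pi/7))]
      = (1/7)[(1) + (exp(4*I*pi/7)) + (exp(-6*I*pi/7)) + (exp(-2*I*pi/7)) + (exp(2*I*pi/7)) + (exp(6*I*pi/7)) + (exp(-4*I*pi/7))] = 0/7 = 0
(Exp terms are combined using exp(i*s)*conj(exp(i*t)) = exp(i*(s-t)), and sums of them are collapsed using the identity that for every m > 1 the m distinct m-th roots of unity sum to 0, e.g. 1 + exp(2*I*pi/3) + exp(-2*I*pi/3) = 0.)
Hence the multiplicities are chi_1: 1. Dimension check: dim(chi_5)*dim(chi_3) = 1*1 = 1 and sum (mult * dim) = 1*1 = 1.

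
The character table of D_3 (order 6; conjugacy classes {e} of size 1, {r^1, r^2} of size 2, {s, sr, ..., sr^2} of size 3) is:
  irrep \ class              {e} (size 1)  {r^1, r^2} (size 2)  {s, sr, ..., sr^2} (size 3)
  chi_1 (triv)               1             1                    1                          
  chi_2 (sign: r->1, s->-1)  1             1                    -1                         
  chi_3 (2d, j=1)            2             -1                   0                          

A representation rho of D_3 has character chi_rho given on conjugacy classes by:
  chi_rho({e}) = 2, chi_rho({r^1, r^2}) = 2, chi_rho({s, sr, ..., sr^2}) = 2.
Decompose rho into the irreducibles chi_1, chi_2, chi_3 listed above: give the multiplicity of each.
Multiplicities: chi_1: 2, chi_2: 0, chi_3: 0.

Reasoning: Use <chi_rho, chi> = (1/|G|) sum_C |C| * chi_rho(C) * conj(chi(C)) with |G| = 6 for each irreducible chi in the table:
  <chi_rho, chi_1> = (1/6)[1*(2)*conj(1) + 2*(2)*conj(1) + 3*(2)*conj(1)]
      = (1/6)[(2) + (4) + (6)] = 12/6 = 2
  <chi_rho, chi_2> = (1/6)[1*(2)*conj(1) + 2*(2)*conj(1) + 3*(2)*conj(-1)]
      = (1/6)[(2) + (4) + (-6)] = 0/6 = 0
  <chi_rho, chi_3> = (1/6)[1*(2)*conj(2) + 2*(2)*conj(-1) + 3*(2)*conj(0)]
      = (1/6)[(4) + (-4) + (0)] = 0/6 = 0
Dimension check: dim(rho) = sum (mult * dim) = 2*1 + 0*1 + 0*2 = 2 = chi_rho(e) = 2.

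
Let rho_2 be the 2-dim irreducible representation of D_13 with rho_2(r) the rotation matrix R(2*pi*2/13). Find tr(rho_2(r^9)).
chi_{rho_2}(r^9) = 2*cos(2*pi*2*9/13) = -2*cos(3*pi/13)

Details: rho_2(r^9) is rotation by angle 2*pi*2*9/13, whose trace is 2*cos(2*pi*2*9/13) = -2*cos(3*pi/13).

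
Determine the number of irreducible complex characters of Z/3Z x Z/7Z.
21

Reasoning: The number of irreducible complex representations of a finite group equals its number of conjugacy classes. Z/3Z x Z/7Z is abelian of order 21, so every element is its own conjugacy class: 21 classes, so Z/3Z x Z/7Z (order 21) has exactly 21 irreducible complex representations.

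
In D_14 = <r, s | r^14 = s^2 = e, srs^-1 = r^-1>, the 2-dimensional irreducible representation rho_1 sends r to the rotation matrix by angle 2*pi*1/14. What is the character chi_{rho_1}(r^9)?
chi_{rho_1}(r^9) = 2*cos(2*pi*1*9/14) = -2*cos(2*pi/7)

Derivation: rho_1(r^9) is rotation by angle 2*pi*1*9/14, whose trace is 2*cos(2*pi*1*9/14) = -2*cos(2*pi/7).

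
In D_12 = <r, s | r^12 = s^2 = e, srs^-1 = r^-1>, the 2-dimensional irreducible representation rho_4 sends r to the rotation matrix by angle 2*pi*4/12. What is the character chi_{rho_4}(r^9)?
chi_{rho_4}(r^9) = 2*cos(2*pi*4*9/12) = 2

Justification: rho_4(r^9) is rotation by angle 2*pi*4*9/12, whose trace is 2*cos(2*pi*4*9/12) = 2.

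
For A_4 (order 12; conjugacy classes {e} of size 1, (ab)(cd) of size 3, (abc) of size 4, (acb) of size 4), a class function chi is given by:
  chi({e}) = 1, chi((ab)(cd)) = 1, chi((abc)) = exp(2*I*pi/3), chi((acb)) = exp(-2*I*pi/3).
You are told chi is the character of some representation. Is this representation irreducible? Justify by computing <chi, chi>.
Irreducible: <chi, chi> = 1.

Explanation: <chi, chi> = (1/|G|) sum_C |C| * |chi(C)|^2 = (1/12)[1*|1|^2 + 3*|1|^2 + 4*|exp(2*I*pi/3)|^2 + 4*|exp(-2*I*pi/3)|^2]
  = (1/12)[(1) + (3) + (4) + (4)] = 12/12 = 1.
(Exp terms are combined using exp(i*s)*conj(exp(i*t)) = exp(i*(s-t)), and sums of them are collapsed using the identity that for every m > 1 the m distinct m-th roots of unity sum to 0, e.g. 1 + exp(2*I*pi/3) + exp(-2*I*pi/3) = 0.)
A character is irreducible iff <chi, chi> = 1, so this representation is irreducible.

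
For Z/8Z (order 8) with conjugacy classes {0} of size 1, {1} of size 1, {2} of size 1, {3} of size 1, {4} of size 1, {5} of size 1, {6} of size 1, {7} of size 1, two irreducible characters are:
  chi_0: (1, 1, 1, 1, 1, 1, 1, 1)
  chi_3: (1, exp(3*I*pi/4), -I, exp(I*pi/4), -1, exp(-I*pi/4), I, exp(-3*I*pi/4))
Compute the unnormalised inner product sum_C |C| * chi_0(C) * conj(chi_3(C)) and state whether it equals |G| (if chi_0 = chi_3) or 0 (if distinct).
Sum = 0; so <chi_0, chi_3> = 0 (distinct irreducibles are orthogonal).

Justification: Compute term by term over conjugacy classes (|C| * chi_0(C) * conj(chi_3(C))):
  1*(1)*conj(1) + 1*(1)*conj(exp(3*I*pi/4)) + 1*(1)*conj(-I) + 1*(1)*conj(exp(I*pi/4)) + 1*(1)*conj(-1) + 1*(1)*conj(exp(-I*pi/4)) + 1*(1)*conj(I) + 1*(1)*conj(exp(-3*I*pi/4))
  = (1) + (exp(-3*I*pi/4)) + (I) + (exp(-I*pi/4)) + (-1) + (exp(I*pi/4)) + (-I) + (exp(3*I*pi/4))
  = 0.
(Exp terms are combined using exp(i*s)*conj(exp(i*t)) = exp(i*(s-t)), and sums of them are collapsed using the identity that for every m > 1 the m distinct m-th roots of unity sum to 0, e.g. 1 + exp(2*I*pi/3) + exp(-2*I*pi/3) = 0.)
Dividing by |G| = 8 gives 0/8 = 0, matching the row-orthogonality relation <chi_0, chi_3> = [chi_0 = chi_3].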